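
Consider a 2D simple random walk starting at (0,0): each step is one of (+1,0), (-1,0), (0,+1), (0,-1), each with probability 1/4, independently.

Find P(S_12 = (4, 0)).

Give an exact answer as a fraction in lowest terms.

Let h be the number of horizontal steps (so 12-h are vertical). To end at (4,0) need (h+4)/2 right-steps and ((12-h)+0)/2 up-steps.
Sum over h with 4 ≤ h ≤ 12, h ≡ 0 (mod 2), 12-h ≡ 0 (mod 2):
h=4: C(12,4)·C(4,4)·C(8,4) = 495·1·70 = 34650
h=6: C(12,6)·C(6,5)·C(6,3) = 924·6·20 = 110880
h=8: C(12,8)·C(8,6)·C(4,2) = 495·28·6 = 83160
h=10: C(12,10)·C(10,7)·C(2,1) = 66·120·2 = 15840
h=12: C(12,12)·C(12,8)·C(0,0) = 1·495·1 = 495
Total favorable: 245025
Total paths: 4^12 = 16777216
P = 245025/16777216 = 245025/16777216

Answer: 245025/16777216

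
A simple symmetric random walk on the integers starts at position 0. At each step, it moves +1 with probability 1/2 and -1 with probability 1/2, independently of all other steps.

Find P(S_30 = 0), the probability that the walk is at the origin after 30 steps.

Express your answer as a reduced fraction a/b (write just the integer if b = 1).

Answer: 9694845/67108864

Derivation:
To return to 0 after 30 steps: need exactly 15 steps of +1 and 15 of -1.
Favorable paths: C(30,15) = 155117520
Total paths: 2^30 = 1073741824
P = 155117520/1073741824 = 9694845/67108864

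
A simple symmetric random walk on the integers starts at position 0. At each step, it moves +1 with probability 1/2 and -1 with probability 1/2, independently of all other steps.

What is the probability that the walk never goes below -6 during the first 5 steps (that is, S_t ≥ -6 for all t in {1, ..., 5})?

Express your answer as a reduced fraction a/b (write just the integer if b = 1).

Let f(t,s) = #length-t paths at position s with S_1..S_t all ≥ -6.
f(t,s) = f(t-1,s-1) + f(t-1,s+1) for s ≥ -6; f(t,s) = 0 for s < -6.
t=0: f(0,0)=1
t=1: f(1,-1)=1 f(1,1)=1
t=2: f(2,-2)=1 f(2,0)=2 f(2,2)=1
t=3: f(3,-3)=1 f(3,-1)=3 f(3,1)=3 f(3,3)=1
t=4: f(4,-4)=1 f(4,-2)=4 f(4,0)=6 f(4,2)=4 f(4,4)=1
t=5: f(5,-5)=1 f(5,-3)=5 f(5,-1)=10 f(5,1)=10 f(5,3)=5 f(5,5)=1
Σ_s f(5,s) = 32
P = 32/32 = 1

Answer: 1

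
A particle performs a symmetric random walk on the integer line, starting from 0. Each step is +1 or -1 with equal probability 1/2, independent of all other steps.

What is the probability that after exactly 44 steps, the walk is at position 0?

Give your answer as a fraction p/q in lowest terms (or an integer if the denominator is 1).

To return to 0 after 44 steps: need exactly 22 steps of +1 and 22 of -1.
Favorable paths: C(44,22) = 2104098963720
Total paths: 2^44 = 17592186044416
P = 2104098963720/17592186044416 = 263012370465/2199023255552

Answer: 263012370465/2199023255552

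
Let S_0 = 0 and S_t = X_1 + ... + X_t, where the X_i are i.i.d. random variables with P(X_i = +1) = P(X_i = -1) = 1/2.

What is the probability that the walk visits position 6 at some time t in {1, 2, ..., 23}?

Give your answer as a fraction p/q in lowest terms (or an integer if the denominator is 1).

Count via complement. Let g(t,s) = #length-t paths at position s with S_1..S_t all ≠ 6.
g(t,s) = g(t-1,s-1) + g(t-1,s+1) for s ≠ 6; g(t,6) = 0.
t=0: g(0,0)=1
t=1: g(1,-1)=1 g(1,1)=1
t=2: g(2,-2)=1 g(2,0)=2 g(2,2)=1
t=3: g(3,-3)=1 g(3,-1)=3 g(3,1)=3 g(3,3)=1
t=4: g(4,-4)=1 g(4,-2)=4 g(4,0)=6 g(4,2)=4 g(4,4)=1
t=5: g(5,-5)=1 g(5,-3)=5 g(5,-1)=10 g(5,1)=10 g(5,3)=5 g(5,5)=1
t=6: g(6,-6)=1 g(6,-4)=6 g(6,-2)=15 g(6,0)=20 g(6,2)=15 g(6,4)=6
t=7: g(7,-7)=1 g(7,-5)=7 g(7,-3)=21 g(7,-1)=35 g(7,1)=35 g(7,3)=21 g(7,5)=6
t=8: g(8,-8)=1 g(8,-6)=8 g(8,-4)=28 g(8,-2)=56 g(8,0)=70 g(8,2)=56 g(8,4)=27
t=9: g(9,-9)=1 g(9,-7)=9 g(9,-5)=36 g(9,-3)=84 g(9,-1)=126 g(9,1)=126 g(9,3)=83 g(9,5)=27
t=10: g(10,-10)=1 g(10,-8)=10 g(10,-6)=45 g(10,-4)=120 g(10,-2)=210 g(10,0)=252 g(10,2)=209 g(10,4)=110
t=11: g(11,-11)=1 g(11,-9)=11 g(11,-7)=55 g(11,-5)=165 g(11,-3)=330 g(11,-1)=462 g(11,1)=461 g(11,3)=319 g(11,5)=110
t=12: g(12,-12)=1 g(12,-10)=12 g(12,-8)=66 g(12,-6)=220 g(12,-4)=495 g(12,-2)=792 g(12,0)=923 g(12,2)=780 g(12,4)=429
t=13: g(13,-13)=1 g(13,-11)=13 g(13,-9)=78 g(13,-7)=286 g(13,-5)=715 g(13,-3)=1287 g(13,-1)=1715 g(13,1)=1703 g(13,3)=1209 g(13,5)=429
t=14: g(14,-14)=1 g(14,-12)=14 g(14,-10)=91 g(14,-8)=364 g(14,-6)=1001 g(14,-4)=2002 g(14,-2)=3002 g(14,0)=3418 g(14,2)=2912 g(14,4)=1638
t=15: g(15,-15)=1 g(15,-13)=15 g(15,-11)=105 g(15,-9)=455 g(15,-7)=1365 g(15,-5)=3003 g(15,-3)=5004 g(15,-1)=6420 g(15,1)=6330 g(15,3)=4550 g(15,5)=1638
t=16: g(16,-16)=1 g(16,-14)=16 g(16,-12)=120 g(16,-10)=560 g(16,-8)=1820 g(16,-6)=4368 g(16,-4)=8007 g(16,-2)=11424 g(16,0)=12750 g(16,2)=10880 g(16,4)=6188
t=17: g(17,-17)=1 g(17,-15)=17 g(17,-13)=136 g(17,-11)=680 g(17,-9)=2380 g(17,-7)=6188 g(17,-5)=12375 g(17,-3)=19431 g(17,-1)=24174 g(17,1)=23630 g(17,3)=17068 g(17,5)=6188
t=18: g(18,-18)=1 g(18,-16)=18 g(18,-14)=153 g(18,-12)=816 g(18,-10)=3060 g(18,-8)=8568 g(18,-6)=18563 g(18,-4)=31806 g(18,-2)=43605 g(18,0)=47804 g(18,2)=40698 g(18,4)=23256
t=19: g(19,-19)=1 g(19,-17)=19 g(19,-15)=171 g(19,-13)=969 g(19,-11)=3876 g(19,-9)=11628 g(19,-7)=27131 g(19,-5)=50369 g(19,-3)=75411 g(19,-1)=91409 g(19,1)=88502 g(19,3)=63954 g(19,5)=23256
t=20: g(20,-20)=1 g(20,-18)=20 g(20,-16)=190 g(20,-14)=1140 g(20,-12)=4845 g(20,-10)=15504 g(20,-8)=38759 g(20,-6)=77500 g(20,-4)=125780 g(20,-2)=166820 g(20,0)=179911 g(20,2)=152456 g(20,4)=87210
t=21: g(21,-21)=1 g(21,-19)=21 g(21,-17)=210 g(21,-15)=1330 g(21,-13)=5985 g(21,-11)=20349 g(21,-9)=54263 g(21,-7)=116259 g(21,-5)=203280 g(21,-3)=292600 g(21,-1)=346731 g(21,1)=332367 g(21,3)=239666 g(21,5)=87210
t=22: g(22,-22)=1 g(22,-20)=22 g(22,-18)=231 g(22,-16)=1540 g(22,-14)=7315 g(22,-12)=26334 g(22,-10)=74612 g(22,-8)=170522 g(22,-6)=319539 g(22,-4)=495880 g(22,-2)=639331 g(22,0)=679098 g(22,2)=572033 g(22,4)=326876
t=23: g(23,-23)=1 g(23,-21)=23 g(23,-19)=253 g(23,-17)=1771 g(23,-15)=8855 g(23,-13)=33649 g(23,-11)=100946 g(23,-9)=245134 g(23,-7)=490061 g(23,-5)=815419 g(23,-3)=1135211 g(23,-1)=1318429 g(23,1)=1251131 g(23,3)=898909 g(23,5)=326876
Paths never hitting 6: Σ_s g(23,s) = 6626668
Paths hitting 6: 2^23 - 6626668 = 1761940
P = 1761940/8388608 = 440485/2097152

Answer: 440485/2097152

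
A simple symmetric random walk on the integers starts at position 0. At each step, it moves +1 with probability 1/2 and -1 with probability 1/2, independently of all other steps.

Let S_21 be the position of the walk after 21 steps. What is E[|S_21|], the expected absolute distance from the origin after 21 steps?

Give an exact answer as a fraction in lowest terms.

S_21 takes values m ≡ 1 (mod 2) with |m| ≤ 21; P(S_21=m) = C(21,(21+m)/2)/2^21.
Total paths: 2^21 = 2097152
Distribution: P(S=-21)=1/2097152, P(S=-19)=21/2097152, P(S=-17)=210/2097152, P(S=-15)=1330/2097152, P(S=-13)=5985/2097152, P(S=-11)=20349/2097152, P(S=-9)=54264/2097152, P(S=-7)=116280/2097152, P(S=-5)=203490/2097152, P(S=-3)=293930/2097152, P(S=-1)=352716/2097152, P(S=1)=352716/2097152, P(S=3)=293930/2097152, P(S=5)=203490/2097152, P(S=7)=116280/2097152, P(S=9)=54264/2097152, P(S=11)=20349/2097152, P(S=13)=5985/2097152, P(S=15)=1330/2097152, P(S=17)=210/2097152, P(S=19)=21/2097152, P(S=21)=1/2097152
E[|S_21|] = Σ_m |m|·P(S_21=m) = 7759752/2097152 = 969969/262144

Answer: 969969/262144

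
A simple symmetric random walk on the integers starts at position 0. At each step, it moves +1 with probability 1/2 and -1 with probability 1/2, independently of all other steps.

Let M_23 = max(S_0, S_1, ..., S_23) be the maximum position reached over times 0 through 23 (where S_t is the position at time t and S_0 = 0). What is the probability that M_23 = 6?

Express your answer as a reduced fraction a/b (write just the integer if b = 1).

Answer: 245157/4194304

Derivation:
Let M_23 = max(S_0,...,S_23). Use the reflection principle: for j ≥ 1, #{paths with M_23 ≥ j} = #{S_23 ≥ j} + #{S_23 ≥ j+1}.
By reflection, #{M_23 ≥ 6} = #{S_23 ≥ 6} + #{S_23 ≥ 7} = 880970 + 880970 = 1761940.
#{M_23 ≥ 7} = #{S_23 ≥ 7} + #{S_23 ≥ 8} = 880970 + 390656 = 1271626.
#{M_23 = 6} = 1761940 - 1271626 = 490314.
P(M_23 = 6) = 490314/8388608 = 245157/4194304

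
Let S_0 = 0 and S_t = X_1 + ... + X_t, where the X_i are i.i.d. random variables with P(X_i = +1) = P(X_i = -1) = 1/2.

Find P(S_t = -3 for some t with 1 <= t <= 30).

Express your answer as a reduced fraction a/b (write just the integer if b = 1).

Count via complement. Let g(t,s) = #length-t paths at position s with S_1..S_t all ≠ -3.
g(t,s) = g(t-1,s-1) + g(t-1,s+1) for s ≠ -3; g(t,-3) = 0.
t=0: g(0,0)=1
t=1: g(1,-1)=1 g(1,1)=1
t=2: g(2,-2)=1 g(2,0)=2 g(2,2)=1
t=3: g(3,-1)=3 g(3,1)=3 g(3,3)=1
t=4: g(4,-2)=3 g(4,0)=6 g(4,2)=4 g(4,4)=1
t=5: g(5,-1)=9 g(5,1)=10 g(5,3)=5 g(5,5)=1
t=6: g(6,-2)=9 g(6,0)=19 g(6,2)=15 g(6,4)=6 g(6,6)=1
t=7: g(7,-1)=28 g(7,1)=34 g(7,3)=21 g(7,5)=7 g(7,7)=1
t=8: g(8,-2)=28 g(8,0)=62 g(8,2)=55 g(8,4)=28 g(8,6)=8 g(8,8)=1
t=9: g(9,-1)=90 g(9,1)=117 g(9,3)=83 g(9,5)=36 g(9,7)=9 g(9,9)=1
t=10: g(10,-2)=90 g(10,0)=207 g(10,2)=200 g(10,4)=119 g(10,6)=45 g(10,8)=10 g(10,10)=1
t=11: g(11,-1)=297 g(11,1)=407 g(11,3)=319 g(11,5)=164 g(11,7)=55 g(11,9)=11 g(11,11)=1
t=12: g(12,-2)=297 g(12,0)=704 g(12,2)=726 g(12,4)=483 g(12,6)=219 g(12,8)=66 g(12,10)=12 g(12,12)=1
t=13: g(13,-1)=1001 g(13,1)=1430 g(13,3)=1209 g(13,5)=702 g(13,7)=285 g(13,9)=78 g(13,11)=13 g(13,13)=1
t=14: g(14,-2)=1001 g(14,0)=2431 g(14,2)=2639 g(14,4)=1911 g(14,6)=987 g(14,8)=363 g(14,10)=91 g(14,12)=14 g(14,14)=1
t=15: g(15,-1)=3432 g(15,1)=5070 g(15,3)=4550 g(15,5)=2898 g(15,7)=1350 g(15,9)=454 g(15,11)=105 g(15,13)=15 g(15,15)=1
t=16: g(16,-2)=3432 g(16,0)=8502 g(16,2)=9620 g(16,4)=7448 g(16,6)=4248 g(16,8)=1804 g(16,10)=559 g(16,12)=120 g(16,14)=16 g(16,16)=1
t=17: g(17,-1)=11934 g(17,1)=18122 g(17,3)=17068 g(17,5)=11696 g(17,7)=6052 g(17,9)=2363 g(17,11)=679 g(17,13)=136 g(17,15)=17 g(17,17)=1
t=18: g(18,-2)=11934 g(18,0)=30056 g(18,2)=35190 g(18,4)=28764 g(18,6)=17748 g(18,8)=8415 g(18,10)=3042 g(18,12)=815 g(18,14)=153 g(18,16)=18 g(18,18)=1
t=19: g(19,-1)=41990 g(19,1)=65246 g(19,3)=63954 g(19,5)=46512 g(19,7)=26163 g(19,9)=11457 g(19,11)=3857 g(19,13)=968 g(19,15)=171 g(19,17)=19 g(19,19)=1
t=20: g(20,-2)=41990 g(20,0)=107236 g(20,2)=129200 g(20,4)=110466 g(20,6)=72675 g(20,8)=37620 g(20,10)=15314 g(20,12)=4825 g(20,14)=1139 g(20,16)=190 g(20,18)=20 g(20,20)=1
t=21: g(21,-1)=149226 g(21,1)=236436 g(21,3)=239666 g(21,5)=183141 g(21,7)=110295 g(21,9)=52934 g(21,11)=20139 g(21,13)=5964 g(21,15)=1329 g(21,17)=210 g(21,19)=21 g(21,21)=1
t=22: g(22,-2)=149226 g(22,0)=385662 g(22,2)=476102 g(22,4)=422807 g(22,6)=293436 g(22,8)=163229 g(22,10)=73073 g(22,12)=26103 g(22,14)=7293 g(22,16)=1539 g(22,18)=231 g(22,20)=22 g(22,22)=1
t=23: g(23,-1)=534888 g(23,1)=861764 g(23,3)=898909 g(23,5)=716243 g(23,7)=456665 g(23,9)=236302 g(23,11)=99176 g(23,13)=33396 g(23,15)=8832 g(23,17)=1770 g(23,19)=253 g(23,21)=23 g(23,23)=1
t=24: g(24,-2)=534888 g(24,0)=1396652 g(24,2)=1760673 g(24,4)=1615152 g(24,6)=1172908 g(24,8)=692967 g(24,10)=335478 g(24,12)=132572 g(24,14)=42228 g(24,16)=10602 g(24,18)=2023 g(24,20)=276 g(24,22)=24 g(24,24)=1
t=25: g(25,-1)=1931540 g(25,1)=3157325 g(25,3)=3375825 g(25,5)=2788060 g(25,7)=1865875 g(25,9)=1028445 g(25,11)=468050 g(25,13)=174800 g(25,15)=52830 g(25,17)=12625 g(25,19)=2299 g(25,21)=300 g(25,23)=25 g(25,25)=1
t=26: g(26,-2)=1931540 g(26,0)=5088865 g(26,2)=6533150 g(26,4)=6163885 g(26,6)=4653935 g(26,8)=2894320 g(26,10)=1496495 g(26,12)=642850 g(26,14)=227630 g(26,16)=65455 g(26,18)=14924 g(26,20)=2599 g(26,22)=325 g(26,24)=26 g(26,26)=1
t=27: g(27,-1)=7020405 g(27,1)=11622015 g(27,3)=12697035 g(27,5)=10817820 g(27,7)=7548255 g(27,9)=4390815 g(27,11)=2139345 g(27,13)=870480 g(27,15)=293085 g(27,17)=80379 g(27,19)=17523 g(27,21)=2924 g(27,23)=351 g(27,25)=27 g(27,27)=1
t=28: g(28,-2)=7020405 g(28,0)=18642420 g(28,2)=24319050 g(28,4)=23514855 g(28,6)=18366075 g(28,8)=11939070 g(28,10)=6530160 g(28,12)=3009825 g(28,14)=1163565 g(28,16)=373464 g(28,18)=97902 g(28,20)=20447 g(28,22)=3275 g(28,24)=378 g(28,26)=28 g(28,28)=1
t=29: g(29,-1)=25662825 g(29,1)=42961470 g(29,3)=47833905 g(29,5)=41880930 g(29,7)=30305145 g(29,9)=18469230 g(29,11)=9539985 g(29,13)=4173390 g(29,15)=1537029 g(29,17)=471366 g(29,19)=118349 g(29,21)=23722 g(29,23)=3653 g(29,25)=406 g(29,27)=29 g(29,29)=1
t=30: g(30,-2)=25662825 g(30,0)=68624295 g(30,2)=90795375 g(30,4)=89714835 g(30,6)=72186075 g(30,8)=48774375 g(30,10)=28009215 g(30,12)=13713375 g(30,14)=5710419 g(30,16)=2008395 g(30,18)=589715 g(30,20)=142071 g(30,22)=27375 g(30,24)=4059 g(30,26)=435 g(30,28)=30 g(30,30)=1
Paths never hitting -3: Σ_s g(30,s) = 445962870
Paths hitting -3: 2^30 - 445962870 = 627778954
P = 627778954/1073741824 = 313889477/536870912

Answer: 313889477/536870912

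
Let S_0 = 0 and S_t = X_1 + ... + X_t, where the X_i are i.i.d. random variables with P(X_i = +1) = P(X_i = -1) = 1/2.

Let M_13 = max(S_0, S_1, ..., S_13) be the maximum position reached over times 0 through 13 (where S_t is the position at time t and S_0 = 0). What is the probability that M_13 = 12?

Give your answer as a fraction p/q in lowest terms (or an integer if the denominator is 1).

Let M_13 = max(S_0,...,S_13). Use the reflection principle: for j ≥ 1, #{paths with M_13 ≥ j} = #{S_13 ≥ j} + #{S_13 ≥ j+1}.
By reflection, #{M_13 ≥ 12} = #{S_13 ≥ 12} + #{S_13 ≥ 13} = 1 + 1 = 2.
#{M_13 ≥ 13} = #{S_13 ≥ 13} + #{S_13 ≥ 14} = 1 + 0 = 1.
#{M_13 = 12} = 2 - 1 = 1.
P(M_13 = 12) = 1/8192 = 1/8192

Answer: 1/8192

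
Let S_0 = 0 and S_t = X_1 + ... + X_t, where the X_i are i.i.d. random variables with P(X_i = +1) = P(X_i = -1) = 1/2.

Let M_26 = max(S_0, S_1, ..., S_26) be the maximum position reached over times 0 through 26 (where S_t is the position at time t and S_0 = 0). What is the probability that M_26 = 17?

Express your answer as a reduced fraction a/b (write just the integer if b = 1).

Answer: 7475/33554432

Derivation:
Let M_26 = max(S_0,...,S_26). Use the reflection principle: for j ≥ 1, #{paths with M_26 ≥ j} = #{S_26 ≥ j} + #{S_26 ≥ j+1}.
By reflection, #{M_26 ≥ 17} = #{S_26 ≥ 17} + #{S_26 ≥ 18} = 17902 + 17902 = 35804.
#{M_26 ≥ 18} = #{S_26 ≥ 18} + #{S_26 ≥ 19} = 17902 + 2952 = 20854.
#{M_26 = 17} = 35804 - 20854 = 14950.
P(M_26 = 17) = 14950/67108864 = 7475/33554432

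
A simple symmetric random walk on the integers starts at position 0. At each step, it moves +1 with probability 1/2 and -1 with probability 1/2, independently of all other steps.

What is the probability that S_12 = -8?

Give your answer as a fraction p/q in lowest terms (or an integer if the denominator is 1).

Answer: 33/2048

Derivation:
To reach position -8 after 12 steps: need 2 steps of +1 and 10 of -1.
Favorable paths: C(12,2) = 66
Total paths: 2^12 = 4096
P = 66/4096 = 33/2048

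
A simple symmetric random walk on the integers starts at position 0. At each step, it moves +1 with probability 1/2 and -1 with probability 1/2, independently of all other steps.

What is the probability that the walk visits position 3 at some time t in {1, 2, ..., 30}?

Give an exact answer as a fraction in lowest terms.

Answer: 313889477/536870912

Derivation:
Count via complement. Let g(t,s) = #length-t paths at position s with S_1..S_t all ≠ 3.
g(t,s) = g(t-1,s-1) + g(t-1,s+1) for s ≠ 3; g(t,3) = 0.
t=0: g(0,0)=1
t=1: g(1,-1)=1 g(1,1)=1
t=2: g(2,-2)=1 g(2,0)=2 g(2,2)=1
t=3: g(3,-3)=1 g(3,-1)=3 g(3,1)=3
t=4: g(4,-4)=1 g(4,-2)=4 g(4,0)=6 g(4,2)=3
t=5: g(5,-5)=1 g(5,-3)=5 g(5,-1)=10 g(5,1)=9
t=6: g(6,-6)=1 g(6,-4)=6 g(6,-2)=15 g(6,0)=19 g(6,2)=9
t=7: g(7,-7)=1 g(7,-5)=7 g(7,-3)=21 g(7,-1)=34 g(7,1)=28
t=8: g(8,-8)=1 g(8,-6)=8 g(8,-4)=28 g(8,-2)=55 g(8,0)=62 g(8,2)=28
t=9: g(9,-9)=1 g(9,-7)=9 g(9,-5)=36 g(9,-3)=83 g(9,-1)=117 g(9,1)=90
t=10: g(10,-10)=1 g(10,-8)=10 g(10,-6)=45 g(10,-4)=119 g(10,-2)=200 g(10,0)=207 g(10,2)=90
t=11: g(11,-11)=1 g(11,-9)=11 g(11,-7)=55 g(11,-5)=164 g(11,-3)=319 g(11,-1)=407 g(11,1)=297
t=12: g(12,-12)=1 g(12,-10)=12 g(12,-8)=66 g(12,-6)=219 g(12,-4)=483 g(12,-2)=726 g(12,0)=704 g(12,2)=297
t=13: g(13,-13)=1 g(13,-11)=13 g(13,-9)=78 g(13,-7)=285 g(13,-5)=702 g(13,-3)=1209 g(13,-1)=1430 g(13,1)=1001
t=14: g(14,-14)=1 g(14,-12)=14 g(14,-10)=91 g(14,-8)=363 g(14,-6)=987 g(14,-4)=1911 g(14,-2)=2639 g(14,0)=2431 g(14,2)=1001
t=15: g(15,-15)=1 g(15,-13)=15 g(15,-11)=105 g(15,-9)=454 g(15,-7)=1350 g(15,-5)=2898 g(15,-3)=4550 g(15,-1)=5070 g(15,1)=3432
t=16: g(16,-16)=1 g(16,-14)=16 g(16,-12)=120 g(16,-10)=559 g(16,-8)=1804 g(16,-6)=4248 g(16,-4)=7448 g(16,-2)=9620 g(16,0)=8502 g(16,2)=3432
t=17: g(17,-17)=1 g(17,-15)=17 g(17,-13)=136 g(17,-11)=679 g(17,-9)=2363 g(17,-7)=6052 g(17,-5)=11696 g(17,-3)=17068 g(17,-1)=18122 g(17,1)=11934
t=18: g(18,-18)=1 g(18,-16)=18 g(18,-14)=153 g(18,-12)=815 g(18,-10)=3042 g(18,-8)=8415 g(18,-6)=17748 g(18,-4)=28764 g(18,-2)=35190 g(18,0)=30056 g(18,2)=11934
t=19: g(19,-19)=1 g(19,-17)=19 g(19,-15)=171 g(19,-13)=968 g(19,-11)=3857 g(19,-9)=11457 g(19,-7)=26163 g(19,-5)=46512 g(19,-3)=63954 g(19,-1)=65246 g(19,1)=41990
t=20: g(20,-20)=1 g(20,-18)=20 g(20,-16)=190 g(20,-14)=1139 g(20,-12)=4825 g(20,-10)=15314 g(20,-8)=37620 g(20,-6)=72675 g(20,-4)=110466 g(20,-2)=129200 g(20,0)=107236 g(20,2)=41990
t=21: g(21,-21)=1 g(21,-19)=21 g(21,-17)=210 g(21,-15)=1329 g(21,-13)=5964 g(21,-11)=20139 g(21,-9)=52934 g(21,-7)=110295 g(21,-5)=183141 g(21,-3)=239666 g(21,-1)=236436 g(21,1)=149226
t=22: g(22,-22)=1 g(22,-20)=22 g(22,-18)=231 g(22,-16)=1539 g(22,-14)=7293 g(22,-12)=26103 g(22,-10)=73073 g(22,-8)=163229 g(22,-6)=293436 g(22,-4)=422807 g(22,-2)=476102 g(22,0)=385662 g(22,2)=149226
t=23: g(23,-23)=1 g(23,-21)=23 g(23,-19)=253 g(23,-17)=1770 g(23,-15)=8832 g(23,-13)=33396 g(23,-11)=99176 g(23,-9)=236302 g(23,-7)=456665 g(23,-5)=716243 g(23,-3)=898909 g(23,-1)=861764 g(23,1)=534888
t=24: g(24,-24)=1 g(24,-22)=24 g(24,-20)=276 g(24,-18)=2023 g(24,-16)=10602 g(24,-14)=42228 g(24,-12)=132572 g(24,-10)=335478 g(24,-8)=692967 g(24,-6)=1172908 g(24,-4)=1615152 g(24,-2)=1760673 g(24,0)=1396652 g(24,2)=534888
t=25: g(25,-25)=1 g(25,-23)=25 g(25,-21)=300 g(25,-19)=2299 g(25,-17)=12625 g(25,-15)=52830 g(25,-13)=174800 g(25,-11)=468050 g(25,-9)=1028445 g(25,-7)=1865875 g(25,-5)=2788060 g(25,-3)=3375825 g(25,-1)=3157325 g(25,1)=1931540
t=26: g(26,-26)=1 g(26,-24)=26 g(26,-22)=325 g(26,-20)=2599 g(26,-18)=14924 g(26,-16)=65455 g(26,-14)=227630 g(26,-12)=642850 g(26,-10)=1496495 g(26,-8)=2894320 g(26,-6)=4653935 g(26,-4)=6163885 g(26,-2)=6533150 g(26,0)=5088865 g(26,2)=1931540
t=27: g(27,-27)=1 g(27,-25)=27 g(27,-23)=351 g(27,-21)=2924 g(27,-19)=17523 g(27,-17)=80379 g(27,-15)=293085 g(27,-13)=870480 g(27,-11)=2139345 g(27,-9)=4390815 g(27,-7)=7548255 g(27,-5)=10817820 g(27,-3)=12697035 g(27,-1)=11622015 g(27,1)=7020405
t=28: g(28,-28)=1 g(28,-26)=28 g(28,-24)=378 g(28,-22)=3275 g(28,-20)=20447 g(28,-18)=97902 g(28,-16)=373464 g(28,-14)=1163565 g(28,-12)=3009825 g(28,-10)=6530160 g(28,-8)=11939070 g(28,-6)=18366075 g(28,-4)=23514855 g(28,-2)=24319050 g(28,0)=18642420 g(28,2)=7020405
t=29: g(29,-29)=1 g(29,-27)=29 g(29,-25)=406 g(29,-23)=3653 g(29,-21)=23722 g(29,-19)=118349 g(29,-17)=471366 g(29,-15)=1537029 g(29,-13)=4173390 g(29,-11)=9539985 g(29,-9)=18469230 g(29,-7)=30305145 g(29,-5)=41880930 g(29,-3)=47833905 g(29,-1)=42961470 g(29,1)=25662825
t=30: g(30,-30)=1 g(30,-28)=30 g(30,-26)=435 g(30,-24)=4059 g(30,-22)=27375 g(30,-20)=142071 g(30,-18)=589715 g(30,-16)=2008395 g(30,-14)=5710419 g(30,-12)=13713375 g(30,-10)=28009215 g(30,-8)=48774375 g(30,-6)=72186075 g(30,-4)=89714835 g(30,-2)=90795375 g(30,0)=68624295 g(30,2)=25662825
Paths never hitting 3: Σ_s g(30,s) = 445962870
Paths hitting 3: 2^30 - 445962870 = 627778954
P = 627778954/1073741824 = 313889477/536870912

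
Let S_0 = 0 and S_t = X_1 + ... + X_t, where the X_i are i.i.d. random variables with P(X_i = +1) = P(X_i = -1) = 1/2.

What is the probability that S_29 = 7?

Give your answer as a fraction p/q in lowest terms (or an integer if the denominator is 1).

To reach position 7 after 29 steps: need 18 steps of +1 and 11 of -1.
Favorable paths: C(29,18) = 34597290
Total paths: 2^29 = 536870912
P = 34597290/536870912 = 17298645/268435456

Answer: 17298645/268435456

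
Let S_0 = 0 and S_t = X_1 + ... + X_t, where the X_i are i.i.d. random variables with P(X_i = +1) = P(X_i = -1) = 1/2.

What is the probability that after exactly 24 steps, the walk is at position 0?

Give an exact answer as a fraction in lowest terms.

Answer: 676039/4194304

Derivation:
To return to 0 after 24 steps: need exactly 12 steps of +1 and 12 of -1.
Favorable paths: C(24,12) = 2704156
Total paths: 2^24 = 16777216
P = 2704156/16777216 = 676039/4194304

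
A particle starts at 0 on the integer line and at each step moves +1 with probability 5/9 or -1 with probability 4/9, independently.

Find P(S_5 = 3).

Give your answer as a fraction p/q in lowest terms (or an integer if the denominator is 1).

To reach position 3 after 5 steps: need 4 steps of +1 and 1 step of -1.
Number of such sequences: C(5,4) = 5
Each has probability (5/9)^4 · (4/9)^1 = 2500/59049
P = 5 · 2500/59049 = 12500/59049

Answer: 12500/59049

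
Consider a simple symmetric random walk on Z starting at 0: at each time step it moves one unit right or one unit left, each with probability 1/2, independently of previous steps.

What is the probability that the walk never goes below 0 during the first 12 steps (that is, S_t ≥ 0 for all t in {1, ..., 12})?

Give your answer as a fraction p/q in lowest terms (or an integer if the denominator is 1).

Let f(t,s) = #length-t paths at position s with S_1..S_t all ≥ 0.
f(t,s) = f(t-1,s-1) + f(t-1,s+1) for s ≥ 0; f(t,s) = 0 for s < 0.
t=0: f(0,0)=1
t=1: f(1,1)=1
t=2: f(2,0)=1 f(2,2)=1
t=3: f(3,1)=2 f(3,3)=1
t=4: f(4,0)=2 f(4,2)=3 f(4,4)=1
t=5: f(5,1)=5 f(5,3)=4 f(5,5)=1
t=6: f(6,0)=5 f(6,2)=9 f(6,4)=5 f(6,6)=1
t=7: f(7,1)=14 f(7,3)=14 f(7,5)=6 f(7,7)=1
t=8: f(8,0)=14 f(8,2)=28 f(8,4)=20 f(8,6)=7 f(8,8)=1
t=9: f(9,1)=42 f(9,3)=48 f(9,5)=27 f(9,7)=8 f(9,9)=1
t=10: f(10,0)=42 f(10,2)=90 f(10,4)=75 f(10,6)=35 f(10,8)=9 f(10,10)=1
t=11: f(11,1)=132 f(11,3)=165 f(11,5)=110 f(11,7)=44 f(11,9)=10 f(11,11)=1
t=12: f(12,0)=132 f(12,2)=297 f(12,4)=275 f(12,6)=154 f(12,8)=54 f(12,10)=11 f(12,12)=1
Σ_s f(12,s) = 924
P = 924/4096 = 231/1024

Answer: 231/1024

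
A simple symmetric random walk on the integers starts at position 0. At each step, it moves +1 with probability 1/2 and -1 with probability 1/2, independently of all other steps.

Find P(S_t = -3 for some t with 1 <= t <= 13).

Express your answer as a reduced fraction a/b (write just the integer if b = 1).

Answer: 3473/8192

Derivation:
Count via complement. Let g(t,s) = #length-t paths at position s with S_1..S_t all ≠ -3.
g(t,s) = g(t-1,s-1) + g(t-1,s+1) for s ≠ -3; g(t,-3) = 0.
t=0: g(0,0)=1
t=1: g(1,-1)=1 g(1,1)=1
t=2: g(2,-2)=1 g(2,0)=2 g(2,2)=1
t=3: g(3,-1)=3 g(3,1)=3 g(3,3)=1
t=4: g(4,-2)=3 g(4,0)=6 g(4,2)=4 g(4,4)=1
t=5: g(5,-1)=9 g(5,1)=10 g(5,3)=5 g(5,5)=1
t=6: g(6,-2)=9 g(6,0)=19 g(6,2)=15 g(6,4)=6 g(6,6)=1
t=7: g(7,-1)=28 g(7,1)=34 g(7,3)=21 g(7,5)=7 g(7,7)=1
t=8: g(8,-2)=28 g(8,0)=62 g(8,2)=55 g(8,4)=28 g(8,6)=8 g(8,8)=1
t=9: g(9,-1)=90 g(9,1)=117 g(9,3)=83 g(9,5)=36 g(9,7)=9 g(9,9)=1
t=10: g(10,-2)=90 g(10,0)=207 g(10,2)=200 g(10,4)=119 g(10,6)=45 g(10,8)=10 g(10,10)=1
t=11: g(11,-1)=297 g(11,1)=407 g(11,3)=319 g(11,5)=164 g(11,7)=55 g(11,9)=11 g(11,11)=1
t=12: g(12,-2)=297 g(12,0)=704 g(12,2)=726 g(12,4)=483 g(12,6)=219 g(12,8)=66 g(12,10)=12 g(12,12)=1
t=13: g(13,-1)=1001 g(13,1)=1430 g(13,3)=1209 g(13,5)=702 g(13,7)=285 g(13,9)=78 g(13,11)=13 g(13,13)=1
Paths never hitting -3: Σ_s g(13,s) = 4719
Paths hitting -3: 2^13 - 4719 = 3473
P = 3473/8192 = 3473/8192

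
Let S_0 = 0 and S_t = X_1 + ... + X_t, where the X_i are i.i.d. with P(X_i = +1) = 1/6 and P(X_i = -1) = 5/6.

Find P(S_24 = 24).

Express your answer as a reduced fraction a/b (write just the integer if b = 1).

Answer: 1/4738381338321616896

Derivation:
To reach position 24 after 24 steps: need 24 steps of +1 and 0 steps of -1.
Number of such sequences: C(24,24) = 1
Each has probability (1/6)^24 · (5/6)^0 = 1/4738381338321616896
P = 1 · 1/4738381338321616896 = 1/4738381338321616896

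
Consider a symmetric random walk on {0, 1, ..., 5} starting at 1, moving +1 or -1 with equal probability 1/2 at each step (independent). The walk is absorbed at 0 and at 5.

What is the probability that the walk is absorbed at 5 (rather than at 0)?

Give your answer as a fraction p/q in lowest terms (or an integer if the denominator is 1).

Answer: 1/5

Derivation:
Symmetric walk (p = 1/2): the harmonic-function argument gives P(hit 5 before 0 | start at 1) = a/N.
P = 1/5 = 1/5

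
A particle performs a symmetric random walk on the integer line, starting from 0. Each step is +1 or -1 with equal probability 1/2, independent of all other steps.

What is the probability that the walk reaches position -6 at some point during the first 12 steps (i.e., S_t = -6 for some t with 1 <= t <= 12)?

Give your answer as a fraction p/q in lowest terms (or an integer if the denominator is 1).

Count via complement. Let g(t,s) = #length-t paths at position s with S_1..S_t all ≠ -6.
g(t,s) = g(t-1,s-1) + g(t-1,s+1) for s ≠ -6; g(t,-6) = 0.
t=0: g(0,0)=1
t=1: g(1,-1)=1 g(1,1)=1
t=2: g(2,-2)=1 g(2,0)=2 g(2,2)=1
t=3: g(3,-3)=1 g(3,-1)=3 g(3,1)=3 g(3,3)=1
t=4: g(4,-4)=1 g(4,-2)=4 g(4,0)=6 g(4,2)=4 g(4,4)=1
t=5: g(5,-5)=1 g(5,-3)=5 g(5,-1)=10 g(5,1)=10 g(5,3)=5 g(5,5)=1
t=6: g(6,-4)=6 g(6,-2)=15 g(6,0)=20 g(6,2)=15 g(6,4)=6 g(6,6)=1
t=7: g(7,-5)=6 g(7,-3)=21 g(7,-1)=35 g(7,1)=35 g(7,3)=21 g(7,5)=7 g(7,7)=1
t=8: g(8,-4)=27 g(8,-2)=56 g(8,0)=70 g(8,2)=56 g(8,4)=28 g(8,6)=8 g(8,8)=1
t=9: g(9,-5)=27 g(9,-3)=83 g(9,-1)=126 g(9,1)=126 g(9,3)=84 g(9,5)=36 g(9,7)=9 g(9,9)=1
t=10: g(10,-4)=110 g(10,-2)=209 g(10,0)=252 g(10,2)=210 g(10,4)=120 g(10,6)=45 g(10,8)=10 g(10,10)=1
t=11: g(11,-5)=110 g(11,-3)=319 g(11,-1)=461 g(11,1)=462 g(11,3)=330 g(11,5)=165 g(11,7)=55 g(11,9)=11 g(11,11)=1
t=12: g(12,-4)=429 g(12,-2)=780 g(12,0)=923 g(12,2)=792 g(12,4)=495 g(12,6)=220 g(12,8)=66 g(12,10)=12 g(12,12)=1
Paths never hitting -6: Σ_s g(12,s) = 3718
Paths hitting -6: 2^12 - 3718 = 378
P = 378/4096 = 189/2048

Answer: 189/2048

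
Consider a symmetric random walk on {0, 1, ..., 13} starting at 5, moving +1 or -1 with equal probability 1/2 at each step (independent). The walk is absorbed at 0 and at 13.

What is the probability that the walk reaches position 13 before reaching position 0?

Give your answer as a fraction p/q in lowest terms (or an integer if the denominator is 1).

Symmetric walk (p = 1/2): the harmonic-function argument gives P(hit 13 before 0 | start at 5) = a/N.
P = 5/13 = 5/13

Answer: 5/13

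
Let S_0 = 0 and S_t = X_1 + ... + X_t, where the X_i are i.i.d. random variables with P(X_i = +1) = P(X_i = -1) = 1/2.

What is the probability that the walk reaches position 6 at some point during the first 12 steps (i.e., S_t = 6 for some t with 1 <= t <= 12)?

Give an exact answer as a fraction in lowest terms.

Count via complement. Let g(t,s) = #length-t paths at position s with S_1..S_t all ≠ 6.
g(t,s) = g(t-1,s-1) + g(t-1,s+1) for s ≠ 6; g(t,6) = 0.
t=0: g(0,0)=1
t=1: g(1,-1)=1 g(1,1)=1
t=2: g(2,-2)=1 g(2,0)=2 g(2,2)=1
t=3: g(3,-3)=1 g(3,-1)=3 g(3,1)=3 g(3,3)=1
t=4: g(4,-4)=1 g(4,-2)=4 g(4,0)=6 g(4,2)=4 g(4,4)=1
t=5: g(5,-5)=1 g(5,-3)=5 g(5,-1)=10 g(5,1)=10 g(5,3)=5 g(5,5)=1
t=6: g(6,-6)=1 g(6,-4)=6 g(6,-2)=15 g(6,0)=20 g(6,2)=15 g(6,4)=6
t=7: g(7,-7)=1 g(7,-5)=7 g(7,-3)=21 g(7,-1)=35 g(7,1)=35 g(7,3)=21 g(7,5)=6
t=8: g(8,-8)=1 g(8,-6)=8 g(8,-4)=28 g(8,-2)=56 g(8,0)=70 g(8,2)=56 g(8,4)=27
t=9: g(9,-9)=1 g(9,-7)=9 g(9,-5)=36 g(9,-3)=84 g(9,-1)=126 g(9,1)=126 g(9,3)=83 g(9,5)=27
t=10: g(10,-10)=1 g(10,-8)=10 g(10,-6)=45 g(10,-4)=120 g(10,-2)=210 g(10,0)=252 g(10,2)=209 g(10,4)=110
t=11: g(11,-11)=1 g(11,-9)=11 g(11,-7)=55 g(11,-5)=165 g(11,-3)=330 g(11,-1)=462 g(11,1)=461 g(11,3)=319 g(11,5)=110
t=12: g(12,-12)=1 g(12,-10)=12 g(12,-8)=66 g(12,-6)=220 g(12,-4)=495 g(12,-2)=792 g(12,0)=923 g(12,2)=780 g(12,4)=429
Paths never hitting 6: Σ_s g(12,s) = 3718
Paths hitting 6: 2^12 - 3718 = 378
P = 378/4096 = 189/2048

Answer: 189/2048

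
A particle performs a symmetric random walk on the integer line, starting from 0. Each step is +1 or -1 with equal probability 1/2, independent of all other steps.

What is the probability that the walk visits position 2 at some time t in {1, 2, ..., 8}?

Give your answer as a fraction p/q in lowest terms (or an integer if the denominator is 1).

Count via complement. Let g(t,s) = #length-t paths at position s with S_1..S_t all ≠ 2.
g(t,s) = g(t-1,s-1) + g(t-1,s+1) for s ≠ 2; g(t,2) = 0.
t=0: g(0,0)=1
t=1: g(1,-1)=1 g(1,1)=1
t=2: g(2,-2)=1 g(2,0)=2
t=3: g(3,-3)=1 g(3,-1)=3 g(3,1)=2
t=4: g(4,-4)=1 g(4,-2)=4 g(4,0)=5
t=5: g(5,-5)=1 g(5,-3)=5 g(5,-1)=9 g(5,1)=5
t=6: g(6,-6)=1 g(6,-4)=6 g(6,-2)=14 g(6,0)=14
t=7: g(7,-7)=1 g(7,-5)=7 g(7,-3)=20 g(7,-1)=28 g(7,1)=14
t=8: g(8,-8)=1 g(8,-6)=8 g(8,-4)=27 g(8,-2)=48 g(8,0)=42
Paths never hitting 2: Σ_s g(8,s) = 126
Paths hitting 2: 2^8 - 126 = 130
P = 130/256 = 65/128

Answer: 65/128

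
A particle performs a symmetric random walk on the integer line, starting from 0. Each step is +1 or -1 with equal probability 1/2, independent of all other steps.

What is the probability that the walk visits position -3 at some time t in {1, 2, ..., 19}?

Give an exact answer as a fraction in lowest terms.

Count via complement. Let g(t,s) = #length-t paths at position s with S_1..S_t all ≠ -3.
g(t,s) = g(t-1,s-1) + g(t-1,s+1) for s ≠ -3; g(t,-3) = 0.
t=0: g(0,0)=1
t=1: g(1,-1)=1 g(1,1)=1
t=2: g(2,-2)=1 g(2,0)=2 g(2,2)=1
t=3: g(3,-1)=3 g(3,1)=3 g(3,3)=1
t=4: g(4,-2)=3 g(4,0)=6 g(4,2)=4 g(4,4)=1
t=5: g(5,-1)=9 g(5,1)=10 g(5,3)=5 g(5,5)=1
t=6: g(6,-2)=9 g(6,0)=19 g(6,2)=15 g(6,4)=6 g(6,6)=1
t=7: g(7,-1)=28 g(7,1)=34 g(7,3)=21 g(7,5)=7 g(7,7)=1
t=8: g(8,-2)=28 g(8,0)=62 g(8,2)=55 g(8,4)=28 g(8,6)=8 g(8,8)=1
t=9: g(9,-1)=90 g(9,1)=117 g(9,3)=83 g(9,5)=36 g(9,7)=9 g(9,9)=1
t=10: g(10,-2)=90 g(10,0)=207 g(10,2)=200 g(10,4)=119 g(10,6)=45 g(10,8)=10 g(10,10)=1
t=11: g(11,-1)=297 g(11,1)=407 g(11,3)=319 g(11,5)=164 g(11,7)=55 g(11,9)=11 g(11,11)=1
t=12: g(12,-2)=297 g(12,0)=704 g(12,2)=726 g(12,4)=483 g(12,6)=219 g(12,8)=66 g(12,10)=12 g(12,12)=1
t=13: g(13,-1)=1001 g(13,1)=1430 g(13,3)=1209 g(13,5)=702 g(13,7)=285 g(13,9)=78 g(13,11)=13 g(13,13)=1
t=14: g(14,-2)=1001 g(14,0)=2431 g(14,2)=2639 g(14,4)=1911 g(14,6)=987 g(14,8)=363 g(14,10)=91 g(14,12)=14 g(14,14)=1
t=15: g(15,-1)=3432 g(15,1)=5070 g(15,3)=4550 g(15,5)=2898 g(15,7)=1350 g(15,9)=454 g(15,11)=105 g(15,13)=15 g(15,15)=1
t=16: g(16,-2)=3432 g(16,0)=8502 g(16,2)=9620 g(16,4)=7448 g(16,6)=4248 g(16,8)=1804 g(16,10)=559 g(16,12)=120 g(16,14)=16 g(16,16)=1
t=17: g(17,-1)=11934 g(17,1)=18122 g(17,3)=17068 g(17,5)=11696 g(17,7)=6052 g(17,9)=2363 g(17,11)=679 g(17,13)=136 g(17,15)=17 g(17,17)=1
t=18: g(18,-2)=11934 g(18,0)=30056 g(18,2)=35190 g(18,4)=28764 g(18,6)=17748 g(18,8)=8415 g(18,10)=3042 g(18,12)=815 g(18,14)=153 g(18,16)=18 g(18,18)=1
t=19: g(19,-1)=41990 g(19,1)=65246 g(19,3)=63954 g(19,5)=46512 g(19,7)=26163 g(19,9)=11457 g(19,11)=3857 g(19,13)=968 g(19,15)=171 g(19,17)=19 g(19,19)=1
Paths never hitting -3: Σ_s g(19,s) = 260338
Paths hitting -3: 2^19 - 260338 = 263950
P = 263950/524288 = 131975/262144

Answer: 131975/262144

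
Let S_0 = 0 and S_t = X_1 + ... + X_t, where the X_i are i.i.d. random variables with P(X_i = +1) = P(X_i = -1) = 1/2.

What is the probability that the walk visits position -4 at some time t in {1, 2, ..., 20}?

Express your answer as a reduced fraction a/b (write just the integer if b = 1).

Answer: 200965/524288

Derivation:
Count via complement. Let g(t,s) = #length-t paths at position s with S_1..S_t all ≠ -4.
g(t,s) = g(t-1,s-1) + g(t-1,s+1) for s ≠ -4; g(t,-4) = 0.
t=0: g(0,0)=1
t=1: g(1,-1)=1 g(1,1)=1
t=2: g(2,-2)=1 g(2,0)=2 g(2,2)=1
t=3: g(3,-3)=1 g(3,-1)=3 g(3,1)=3 g(3,3)=1
t=4: g(4,-2)=4 g(4,0)=6 g(4,2)=4 g(4,4)=1
t=5: g(5,-3)=4 g(5,-1)=10 g(5,1)=10 g(5,3)=5 g(5,5)=1
t=6: g(6,-2)=14 g(6,0)=20 g(6,2)=15 g(6,4)=6 g(6,6)=1
t=7: g(7,-3)=14 g(7,-1)=34 g(7,1)=35 g(7,3)=21 g(7,5)=7 g(7,7)=1
t=8: g(8,-2)=48 g(8,0)=69 g(8,2)=56 g(8,4)=28 g(8,6)=8 g(8,8)=1
t=9: g(9,-3)=48 g(9,-1)=117 g(9,1)=125 g(9,3)=84 g(9,5)=36 g(9,7)=9 g(9,9)=1
t=10: g(10,-2)=165 g(10,0)=242 g(10,2)=209 g(10,4)=120 g(10,6)=45 g(10,8)=10 g(10,10)=1
t=11: g(11,-3)=165 g(11,-1)=407 g(11,1)=451 g(11,3)=329 g(11,5)=165 g(11,7)=55 g(11,9)=11 g(11,11)=1
t=12: g(12,-2)=572 g(12,0)=858 g(12,2)=780 g(12,4)=494 g(12,6)=220 g(12,8)=66 g(12,10)=12 g(12,12)=1
t=13: g(13,-3)=572 g(13,-1)=1430 g(13,1)=1638 g(13,3)=1274 g(13,5)=714 g(13,7)=286 g(13,9)=78 g(13,11)=13 g(13,13)=1
t=14: g(14,-2)=2002 g(14,0)=3068 g(14,2)=2912 g(14,4)=1988 g(14,6)=1000 g(14,8)=364 g(14,10)=91 g(14,12)=14 g(14,14)=1
t=15: g(15,-3)=2002 g(15,-1)=5070 g(15,1)=5980 g(15,3)=4900 g(15,5)=2988 g(15,7)=1364 g(15,9)=455 g(15,11)=105 g(15,13)=15 g(15,15)=1
t=16: g(16,-2)=7072 g(16,0)=11050 g(16,2)=10880 g(16,4)=7888 g(16,6)=4352 g(16,8)=1819 g(16,10)=560 g(16,12)=120 g(16,14)=16 g(16,16)=1
t=17: g(17,-3)=7072 g(17,-1)=18122 g(17,1)=21930 g(17,3)=18768 g(17,5)=12240 g(17,7)=6171 g(17,9)=2379 g(17,11)=680 g(17,13)=136 g(17,15)=17 g(17,17)=1
t=18: g(18,-2)=25194 g(18,0)=40052 g(18,2)=40698 g(18,4)=31008 g(18,6)=18411 g(18,8)=8550 g(18,10)=3059 g(18,12)=816 g(18,14)=153 g(18,16)=18 g(18,18)=1
t=19: g(19,-3)=25194 g(19,-1)=65246 g(19,1)=80750 g(19,3)=71706 g(19,5)=49419 g(19,7)=26961 g(19,9)=11609 g(19,11)=3875 g(19,13)=969 g(19,15)=171 g(19,17)=19 g(19,19)=1
t=20: g(20,-2)=90440 g(20,0)=145996 g(20,2)=152456 g(20,4)=121125 g(20,6)=76380 g(20,8)=38570 g(20,10)=15484 g(20,12)=4844 g(20,14)=1140 g(20,16)=190 g(20,18)=20 g(20,20)=1
Paths never hitting -4: Σ_s g(20,s) = 646646
Paths hitting -4: 2^20 - 646646 = 401930
P = 401930/1048576 = 200965/524288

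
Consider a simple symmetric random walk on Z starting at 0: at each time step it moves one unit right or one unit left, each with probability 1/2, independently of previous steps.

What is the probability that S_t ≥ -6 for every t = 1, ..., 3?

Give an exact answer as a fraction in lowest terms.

Let f(t,s) = #length-t paths at position s with S_1..S_t all ≥ -6.
f(t,s) = f(t-1,s-1) + f(t-1,s+1) for s ≥ -6; f(t,s) = 0 for s < -6.
t=0: f(0,0)=1
t=1: f(1,-1)=1 f(1,1)=1
t=2: f(2,-2)=1 f(2,0)=2 f(2,2)=1
t=3: f(3,-3)=1 f(3,-1)=3 f(3,1)=3 f(3,3)=1
Σ_s f(3,s) = 8
P = 8/8 = 1

Answer: 1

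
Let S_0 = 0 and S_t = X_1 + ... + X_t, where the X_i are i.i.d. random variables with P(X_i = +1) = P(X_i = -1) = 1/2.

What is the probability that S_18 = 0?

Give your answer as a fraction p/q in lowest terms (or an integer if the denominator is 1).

Answer: 12155/65536

Derivation:
To return to 0 after 18 steps: need exactly 9 steps of +1 and 9 of -1.
Favorable paths: C(18,9) = 48620
Total paths: 2^18 = 262144
P = 48620/262144 = 12155/65536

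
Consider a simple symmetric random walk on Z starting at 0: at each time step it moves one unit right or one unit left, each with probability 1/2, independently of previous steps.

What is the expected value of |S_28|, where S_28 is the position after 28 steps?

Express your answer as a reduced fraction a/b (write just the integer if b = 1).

S_28 takes values m ≡ 0 (mod 2) with |m| ≤ 28; P(S_28=m) = C(28,(28+m)/2)/2^28.
Total paths: 2^28 = 268435456
Distribution: P(S=-28)=1/268435456, P(S=-26)=28/268435456, P(S=-24)=378/268435456, P(S=-22)=3276/268435456, P(S=-20)=20475/268435456, P(S=-18)=98280/268435456, P(S=-16)=376740/268435456, P(S=-14)=1184040/268435456, P(S=-12)=3108105/268435456, P(S=-10)=6906900/268435456, P(S=-8)=13123110/268435456, P(S=-6)=21474180/268435456, P(S=-4)=30421755/268435456, P(S=-2)=37442160/268435456, P(S=0)=40116600/268435456, P(S=2)=37442160/268435456, P(S=4)=30421755/268435456, P(S=6)=21474180/268435456, P(S=8)=13123110/268435456, P(S=10)=6906900/268435456, P(S=12)=3108105/268435456, P(S=14)=1184040/268435456, P(S=16)=376740/268435456, P(S=18)=98280/268435456, P(S=20)=20475/268435456, P(S=22)=3276/268435456, P(S=24)=378/268435456, P(S=26)=28/268435456, P(S=28)=1/268435456
E[|S_28|] = Σ_m |m|·P(S_28=m) = 1123264800/268435456 = 35102025/8388608

Answer: 35102025/8388608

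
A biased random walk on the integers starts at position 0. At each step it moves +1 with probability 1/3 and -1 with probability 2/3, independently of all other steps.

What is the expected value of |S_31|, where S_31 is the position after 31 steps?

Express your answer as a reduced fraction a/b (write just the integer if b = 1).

S_31 takes values m ≡ 1 (mod 2) with |m| ≤ 31; P(S_31=m) = C(31,(31+m)/2) · (1/3)^((31+m)/2) · (2/3)^((31-m)/2).
Distribution: P(S=-31)=2147483648/617673396283947, P(S=-29)=33285996544/617673396283947, P(S=-27)=83214991360/205891132094649, P(S=-25)=1206617374720/617673396283947, P(S=-23)=4223160811520/617673396283947, P(S=-21)=422316081152/22876792454961, P(S=-19)=2745054527488/68630377364883, P(S=-17)=4901883084800/68630377364883, P(S=-15)=2450941542400/22876792454961, P(S=-13)=28185827737600/205891132094649, P(S=-11)=31004410511360/205891132094649, P(S=-9)=9865039708160/68630377364883, P(S=-7)=24662599270400/205891132094649, P(S=-5)=18022668697600/205891132094649, P(S=-3)=1287333478400/22876792454961, P(S=-1)=2188466913280/68630377364883, P(S=1)=1094233456640/68630377364883, P(S=3)=160916684800/22876792454961, P(S=5)=563208396800/205891132094649, P(S=7)=192676556800/205891132094649, P(S=9)=19267655680/68630377364883, P(S=11)=15138872320/205891132094649, P(S=13)=3440652800/205891132094649, P(S=15)=74796800/22876792454961, P(S=17)=37398400/68630377364883, P(S=19)=5235776/68630377364883, P(S=21)=201376/22876792454961, P(S=23)=503440/617673396283947, P(S=25)=35960/617673396283947, P(S=27)=620/205891132094649, P(S=29)=62/617673396283947, P(S=31)=1/617673396283947
E[|S_31|] = Σ_m |m|·P(S_31=m) = 26575479166531/2541865828329

Answer: 26575479166531/2541865828329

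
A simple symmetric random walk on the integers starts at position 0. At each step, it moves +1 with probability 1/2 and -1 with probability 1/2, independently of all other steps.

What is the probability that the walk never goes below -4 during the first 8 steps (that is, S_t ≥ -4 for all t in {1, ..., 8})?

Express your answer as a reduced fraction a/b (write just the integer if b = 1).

Let f(t,s) = #length-t paths at position s with S_1..S_t all ≥ -4.
f(t,s) = f(t-1,s-1) + f(t-1,s+1) for s ≥ -4; f(t,s) = 0 for s < -4.
t=0: f(0,0)=1
t=1: f(1,-1)=1 f(1,1)=1
t=2: f(2,-2)=1 f(2,0)=2 f(2,2)=1
t=3: f(3,-3)=1 f(3,-1)=3 f(3,1)=3 f(3,3)=1
t=4: f(4,-4)=1 f(4,-2)=4 f(4,0)=6 f(4,2)=4 f(4,4)=1
t=5: f(5,-3)=5 f(5,-1)=10 f(5,1)=10 f(5,3)=5 f(5,5)=1
t=6: f(6,-4)=5 f(6,-2)=15 f(6,0)=20 f(6,2)=15 f(6,4)=6 f(6,6)=1
t=7: f(7,-3)=20 f(7,-1)=35 f(7,1)=35 f(7,3)=21 f(7,5)=7 f(7,7)=1
t=8: f(8,-4)=20 f(8,-2)=55 f(8,0)=70 f(8,2)=56 f(8,4)=28 f(8,6)=8 f(8,8)=1
Σ_s f(8,s) = 238
P = 238/256 = 119/128

Answer: 119/128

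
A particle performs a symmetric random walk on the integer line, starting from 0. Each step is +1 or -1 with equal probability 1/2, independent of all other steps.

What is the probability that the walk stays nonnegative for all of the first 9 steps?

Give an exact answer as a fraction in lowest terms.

Let f(t,s) = #length-t paths at position s with S_1..S_t all ≥ 0.
f(t,s) = f(t-1,s-1) + f(t-1,s+1) for s ≥ 0; f(t,s) = 0 for s < 0.
t=0: f(0,0)=1
t=1: f(1,1)=1
t=2: f(2,0)=1 f(2,2)=1
t=3: f(3,1)=2 f(3,3)=1
t=4: f(4,0)=2 f(4,2)=3 f(4,4)=1
t=5: f(5,1)=5 f(5,3)=4 f(5,5)=1
t=6: f(6,0)=5 f(6,2)=9 f(6,4)=5 f(6,6)=1
t=7: f(7,1)=14 f(7,3)=14 f(7,5)=6 f(7,7)=1
t=8: f(8,0)=14 f(8,2)=28 f(8,4)=20 f(8,6)=7 f(8,8)=1
t=9: f(9,1)=42 f(9,3)=48 f(9,5)=27 f(9,7)=8 f(9,9)=1
Σ_s f(9,s) = 126
P = 126/512 = 63/256

Answer: 63/256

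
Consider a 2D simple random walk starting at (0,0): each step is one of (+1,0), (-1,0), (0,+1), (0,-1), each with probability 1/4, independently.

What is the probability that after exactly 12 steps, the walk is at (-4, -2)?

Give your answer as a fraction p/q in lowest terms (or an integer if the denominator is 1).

Let h be the number of horizontal steps (so 12-h are vertical). To end at (-4,-2) need (h-4)/2 right-steps and ((12-h)-2)/2 up-steps.
Sum over h with 4 ≤ h ≤ 10, h ≡ 0 (mod 2), 12-h ≡ 0 (mod 2):
h=4: C(12,4)·C(4,0)·C(8,3) = 495·1·56 = 27720
h=6: C(12,6)·C(6,1)·C(6,2) = 924·6·15 = 83160
h=8: C(12,8)·C(8,2)·C(4,1) = 495·28·4 = 55440
h=10: C(12,10)·C(10,3)·C(2,0) = 66·120·1 = 7920
Total favorable: 174240
Total paths: 4^12 = 16777216
P = 174240/16777216 = 5445/524288

Answer: 5445/524288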